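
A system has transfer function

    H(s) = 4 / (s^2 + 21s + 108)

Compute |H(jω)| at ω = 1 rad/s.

|H(j1)| ≈ 0.03668

Substitute s = j1: numerator = 4, denominator = 107 + j21.
|H(j1)| = |4| / |107 + j21| = 4 / 109.04 ≈ 0.03668.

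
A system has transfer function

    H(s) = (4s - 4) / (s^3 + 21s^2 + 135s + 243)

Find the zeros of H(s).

Set the numerator to zero: 4s - 4 = 0, i.e. 4·(s - 1) = 0.
So s = 1.

s = 1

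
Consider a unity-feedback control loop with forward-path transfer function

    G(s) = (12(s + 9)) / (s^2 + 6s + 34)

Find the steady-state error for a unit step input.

G(s) has no poles at the origin.
This is a Type 0 system. Kp = lim_{s→0} G(s) = 108/34 = 54/17.
e_ss = 1/(1 + Kp) = 1/(1 + 54/17) = 17/71 ≈ 0.2394.

e_ss = 0.2394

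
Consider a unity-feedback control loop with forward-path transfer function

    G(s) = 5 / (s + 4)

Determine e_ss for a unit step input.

e_ss = 0.4444

G(s) has no poles at the origin.
This is a Type 0 system. Kp = lim_{s→0} G(s) = 5/4.
e_ss = 1/(1 + Kp) = 1/(1 + 5/4) = 4/9 ≈ 0.4444.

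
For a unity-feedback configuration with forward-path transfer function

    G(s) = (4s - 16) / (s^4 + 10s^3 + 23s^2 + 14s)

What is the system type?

Type 1

Factor s from the denominator: s^4 + 10s^3 + 23s^2 + 14s = s·(s^3 + 10s^2 + 23s + 14).
There is 1 pole at the origin, so the system is Type 1.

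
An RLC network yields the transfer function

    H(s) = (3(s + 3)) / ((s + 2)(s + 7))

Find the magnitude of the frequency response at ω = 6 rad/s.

|H(j6)| ≈ 0.3451

Substitute s = j6: numerator = 9 + j18, denominator = -22 + j54.
|H(j6)| = |9 + j18| / |-22 + j54| = 20.125 / 58.310 ≈ 0.3451.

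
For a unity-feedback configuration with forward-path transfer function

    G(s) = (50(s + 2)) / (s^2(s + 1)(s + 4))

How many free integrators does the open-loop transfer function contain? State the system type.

Type 2

The denominator has 2 factors of s at the origin (free integrators), so this is a Type 2 system.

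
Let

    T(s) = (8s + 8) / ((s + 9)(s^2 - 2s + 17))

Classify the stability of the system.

The poles can be read from the denominator factors: s = -9, 1 ± 4j.
Since the pole(s) at s = 1 + 4j, 1 - 4j lie in the right half-plane, the system is unstable.

unstable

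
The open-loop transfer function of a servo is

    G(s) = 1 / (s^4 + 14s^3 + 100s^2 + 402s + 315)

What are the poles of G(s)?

s = -7, -3 + 6j, -3 - 6j, -1

The poles are the roots of the denominator s^4 + 14s^3 + 100s^2 + 402s + 315 = 0.
Trying s = -7: the polynomial evaluates to 0, so (s + 7) is a factor.
Dividing out leaves s^3 + 7s^2 + 51s + 45 = 0.
This factors further as (s^2 + 6s + 45)(s + 1) = 0.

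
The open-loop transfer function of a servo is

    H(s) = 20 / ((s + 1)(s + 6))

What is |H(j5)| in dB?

Substitute s = j5: numerator = 20, denominator = -19 + j35.
|H(j5)| = |20| / |-19 + j35| = 20 / 39.825 ≈ 0.5022.
In decibels: 20·log₁₀(0.5022) ≈ -5.98 dB.

|H(j5)|_dB ≈ -5.98 dB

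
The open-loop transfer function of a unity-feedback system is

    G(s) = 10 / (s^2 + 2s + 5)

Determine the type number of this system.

Type 0

The denominator has no factor of s at the origin — no free integrator — so this is a Type 0 system.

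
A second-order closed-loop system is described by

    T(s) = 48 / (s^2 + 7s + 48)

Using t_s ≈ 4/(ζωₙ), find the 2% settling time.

Comparing s^2 + 7s + 48 to s^2 + 2ζωₙs + ωₙ²: ωₙ = √48 ≈ 6.928 rad/s and ζ = 7/(2·√48) ≈ 0.5052.
ζωₙ = 7/2 = 3.5, so t_s ≈ 4/(ζωₙ) = 4/3.5 ≈ 1.143 s.

t_s ≈ 1.143 s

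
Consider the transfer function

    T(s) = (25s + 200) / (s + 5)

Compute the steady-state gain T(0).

T(0) = 40

Set s = 0: T(0) = (200) / (5) = 40.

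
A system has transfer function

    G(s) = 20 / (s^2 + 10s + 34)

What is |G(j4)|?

|G(j4)| ≈ 0.4560

Substitute s = j4: numerator = 20, denominator = 18 + j40.
|G(j4)| = |20| / |18 + j40| = 20 / 43.863 ≈ 0.4560.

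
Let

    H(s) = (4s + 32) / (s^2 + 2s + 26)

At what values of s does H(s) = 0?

Set the numerator to zero: 4s + 32 = 0, i.e. 4·(s + 8) = 0.
So s = -8.

s = -8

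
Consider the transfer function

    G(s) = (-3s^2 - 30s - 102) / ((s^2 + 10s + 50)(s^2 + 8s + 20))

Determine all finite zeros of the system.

s = -5 + 3j, -5 - 3j

Set the numerator to zero: -3s^2 - 30s - 102 = 0, i.e. -3·(s^2 + 10s + 34) = 0.
Factoring: (s^2 + 10s + 34) = 0.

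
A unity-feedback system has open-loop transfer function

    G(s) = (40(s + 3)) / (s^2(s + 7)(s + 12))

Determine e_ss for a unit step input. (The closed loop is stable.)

e_ss = 0

G(s) has 2 poles at the origin.
This is a Type 2 system; for a step input the steady-state error is zero.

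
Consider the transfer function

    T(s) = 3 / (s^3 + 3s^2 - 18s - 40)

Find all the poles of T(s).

The poles are the roots of the denominator s^3 + 3s^2 - 18s - 40 = 0.
Trying s = -2: the polynomial evaluates to 0, so (s + 2) is a factor.
Dividing out leaves s^2 + s - 20 = 0.
Factoring the quadratic: (s - 4)(s + 5) = 0.

s = -2, 4, -5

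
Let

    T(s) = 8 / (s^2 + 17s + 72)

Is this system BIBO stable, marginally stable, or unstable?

The denominator s^2 + 17s + 72 factors as (s + 9)(s + 8), giving poles at s = -9, -8.
Since all poles lie strictly in the left half-plane, the system is stable.

stable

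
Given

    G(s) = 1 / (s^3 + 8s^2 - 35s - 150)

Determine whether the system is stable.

The denominator s^3 + 8s^2 - 35s - 150 factors as (s - 5)(s + 3)(s + 10), giving poles at s = 5, -3, -10.
Since the pole(s) at s = 5 lie in the right half-plane, the system is unstable.

unstable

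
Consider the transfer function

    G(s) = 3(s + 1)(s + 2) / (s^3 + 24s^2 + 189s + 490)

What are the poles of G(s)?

The poles are the roots of the denominator s^3 + 24s^2 + 189s + 490 = 0.
Trying s = -7: the polynomial evaluates to 0, so (s + 7) is a factor.
Dividing out leaves s^2 + 17s + 70 = 0.
Factoring the quadratic: (s + 10)(s + 7) = 0.

s = -7, -10, -7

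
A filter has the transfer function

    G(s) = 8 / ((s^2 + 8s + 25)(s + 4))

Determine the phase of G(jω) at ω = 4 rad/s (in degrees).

∠G(j4) ≈ -119.3°

At s = j4: numerator = 8, denominator = -92 + j164.
∠G = ∠num − ∠den = 0° − (119.29°) = -119.3°.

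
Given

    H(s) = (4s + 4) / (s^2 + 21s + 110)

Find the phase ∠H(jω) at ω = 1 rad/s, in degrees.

At s = j1: numerator = 4 + j4, denominator = 109 + j21.
∠H = ∠num − ∠den = 45° − (10.905°) = 34.09°.

∠H(j1) ≈ 34.09°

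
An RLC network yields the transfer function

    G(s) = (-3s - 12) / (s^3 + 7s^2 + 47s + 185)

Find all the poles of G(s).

The poles are the roots of the denominator s^3 + 7s^2 + 47s + 185 = 0.
Trying s = -5: the polynomial evaluates to 0, so (s + 5) is a factor.
Dividing out leaves s^2 + 2s + 37 = 0.
The quadratic formula then gives s = -1 ± 6j.

s = -1 + 6j, -1 - 6j, -5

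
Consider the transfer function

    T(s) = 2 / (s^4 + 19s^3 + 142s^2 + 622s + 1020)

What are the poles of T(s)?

s = -3 + 5j, -3 - 5j, -10, -3

The poles are the roots of the denominator s^4 + 19s^3 + 142s^2 + 622s + 1020 = 0.
Trying s = -10: the polynomial evaluates to 0, so (s + 10) is a factor.
Dividing out leaves s^3 + 9s^2 + 52s + 102 = 0.
This factors further as (s^2 + 6s + 34)(s + 3) = 0.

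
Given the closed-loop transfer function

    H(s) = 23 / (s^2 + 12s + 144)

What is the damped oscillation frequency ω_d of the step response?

Comparing s^2 + 12s + 144 to s^2 + 2ζωₙs + ωₙ²: ωₙ = 12 rad/s and ζ = 12/(2·12) = 0.5.
ζωₙ = 12/2 = 6, so ω_d = ωₙ√(1−ζ²) = √(ωₙ² − (ζωₙ)²) = √(144 − 6²) = √108 ≈ 10.39 rad/s.

ω_d ≈ 10.39 rad/s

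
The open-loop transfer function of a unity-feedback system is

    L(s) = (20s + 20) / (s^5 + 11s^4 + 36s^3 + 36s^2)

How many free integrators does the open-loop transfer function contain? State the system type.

Factor s from the denominator: s^5 + 11s^4 + 36s^3 + 36s^2 = s^2·(s^3 + 11s^2 + 36s + 36).
There are 2 poles at the origin, so the system is Type 2.

Type 2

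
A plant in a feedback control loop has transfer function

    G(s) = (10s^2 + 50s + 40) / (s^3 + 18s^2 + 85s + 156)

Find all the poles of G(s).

s = -3 + 2j, -3 - 2j, -12

The poles are the roots of the denominator s^3 + 18s^2 + 85s + 156 = 0.
Trying s = -12: the polynomial evaluates to 0, so (s + 12) is a factor.
Dividing out leaves s^2 + 6s + 13 = 0.
The quadratic formula then gives s = -3 ± 2j.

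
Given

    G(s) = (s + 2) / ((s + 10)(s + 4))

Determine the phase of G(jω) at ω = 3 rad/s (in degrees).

At s = j3: numerator = 2 + j3, denominator = 31 + j42.
∠G = ∠num − ∠den = 56.310° − (53.569°) = 2.741°.

∠G(j3) ≈ 2.741°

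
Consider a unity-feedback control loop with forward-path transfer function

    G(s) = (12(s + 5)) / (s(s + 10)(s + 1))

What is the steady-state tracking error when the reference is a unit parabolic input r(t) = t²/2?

G(s) has one pole at the origin.
This is a Type 1 system; Ka = lim_{s→0} s^2·G(s) = 0, so the steady-state error for a parabola input is infinite.

e_ss = ∞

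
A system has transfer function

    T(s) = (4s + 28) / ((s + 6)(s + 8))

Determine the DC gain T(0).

T(0) = 7/12 ≈ 0.5833

Set s = 0: T(0) = (28) / (48) = 7/12.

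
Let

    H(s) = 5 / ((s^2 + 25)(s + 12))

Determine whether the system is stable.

The poles can be read from the denominator factors: s = 5j, -5j, -12.
Since the simple pole(s) at s = ±5j lie on the jω-axis with none in the right half-plane, the system is marginally stable.

marginally stable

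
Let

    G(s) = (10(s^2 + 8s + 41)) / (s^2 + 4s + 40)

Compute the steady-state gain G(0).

G(0) = 41/4 ≈ 10.25

At s = 0 each factor (s + a) contributes a and each (s^2 + bs + c) contributes c.
G(0) = 10·(41) / ((40)) = 410/40 = 41/4.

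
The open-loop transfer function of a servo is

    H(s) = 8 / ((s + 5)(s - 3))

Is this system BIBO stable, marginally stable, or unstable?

unstable

The poles can be read from the denominator factors: s = -5, 3.
Since the pole(s) at s = 3 lie in the right half-plane, the system is unstable.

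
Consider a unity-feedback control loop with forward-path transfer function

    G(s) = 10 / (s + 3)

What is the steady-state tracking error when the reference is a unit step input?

e_ss = 0.2308

G(s) has no poles at the origin.
This is a Type 0 system. Kp = lim_{s→0} G(s) = 10/3.
e_ss = 1/(1 + Kp) = 1/(1 + 10/3) = 3/13 ≈ 0.2308.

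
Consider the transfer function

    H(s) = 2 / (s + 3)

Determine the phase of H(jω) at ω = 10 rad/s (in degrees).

At s = j10: numerator = 2, denominator = 3 + j10.
∠H = ∠num − ∠den = 0° − (73.301°) = -73.30°.

∠H(j10) ≈ -73.30°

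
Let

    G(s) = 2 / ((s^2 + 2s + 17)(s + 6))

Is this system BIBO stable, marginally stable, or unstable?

stable

The poles can be read from the denominator factors: s = -1 + 4j, -1 - 4j, -6.
Since all poles lie strictly in the left half-plane, the system is stable.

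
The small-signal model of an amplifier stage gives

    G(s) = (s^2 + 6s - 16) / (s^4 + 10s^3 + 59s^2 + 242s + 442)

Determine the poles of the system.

The poles are the roots of the denominator s^4 + 10s^3 + 59s^2 + 242s + 442 = 0.
No real roots exist; factor into two real quadratics: (s^2 + 2s + 26)(s^2 + 8s + 17) = 0.
Each quadratic gives a conjugate pair via the quadratic formula.

s = -1 + 5j, -1 - 5j, -4 + j, -4 - j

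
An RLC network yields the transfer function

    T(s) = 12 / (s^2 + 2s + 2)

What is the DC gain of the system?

Set s = 0: T(0) = (12) / (2) = 6.

T(0) = 6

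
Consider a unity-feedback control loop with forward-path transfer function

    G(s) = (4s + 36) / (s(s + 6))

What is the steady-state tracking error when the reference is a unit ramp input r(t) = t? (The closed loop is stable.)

G(s) has one pole at the origin.
This is a Type 1 system. Kv = lim_{s→0} s·G(s) = 36/6 = 6.
e_ss = 1/Kv = 1/(6) = 1/6 ≈ 0.1667.

e_ss = 0.1667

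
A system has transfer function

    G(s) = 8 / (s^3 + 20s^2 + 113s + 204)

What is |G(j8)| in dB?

Substitute s = j8: numerator = 8, denominator = -1076 + j392.
|G(j8)| = |8| / |-1076 + j392| = 8 / 1145.2 ≈ 0.006986.
In decibels: 20·log₁₀(0.006986) ≈ -43.1 dB.

|G(j8)|_dB ≈ -43.1 dB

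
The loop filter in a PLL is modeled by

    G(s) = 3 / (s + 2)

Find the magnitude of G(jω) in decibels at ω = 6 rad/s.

|G(j6)|_dB ≈ -6.48 dB

Substitute s = j6: numerator = 3, denominator = 2 + j6.
|G(j6)| = |3| / |2 + j6| = 3 / 6.3246 ≈ 0.4743.
In decibels: 20·log₁₀(0.4743) ≈ -6.48 dB.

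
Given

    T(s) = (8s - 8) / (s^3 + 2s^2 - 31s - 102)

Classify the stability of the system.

unstable

The denominator s^3 + 2s^2 - 31s - 102 factors as (s^2 + 8s + 17)(s - 6), giving poles at s = -4 ± j, 6.
Since the pole(s) at s = 6 lie in the right half-plane, the system is unstable.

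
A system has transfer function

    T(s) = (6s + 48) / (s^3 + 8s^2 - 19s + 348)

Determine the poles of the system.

s = -12, 2 + 5j, 2 - 5j

The poles are the roots of the denominator s^3 + 8s^2 - 19s + 348 = 0.
Trying s = -12: the polynomial evaluates to 0, so (s + 12) is a factor.
Dividing out leaves s^2 - 4s + 29 = 0.
The quadratic formula then gives s = 2 ± 5j.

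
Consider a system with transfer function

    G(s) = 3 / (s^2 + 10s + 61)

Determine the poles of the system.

The poles are the roots of the denominator s^2 + 10s + 61 = 0.
Using the quadratic formula: s = (-10 ± √(-144))/2 = -5 ± 6j.

s = -5 ± 6j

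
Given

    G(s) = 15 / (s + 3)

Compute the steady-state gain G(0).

At s = 0 each factor (s + a) contributes a and each (s^2 + bs + c) contributes c.
G(0) = 15·1 / ((3)) = 15/3 = 5.

G(0) = 5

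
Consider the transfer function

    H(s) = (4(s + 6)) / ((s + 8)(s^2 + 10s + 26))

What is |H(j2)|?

|H(j2)| ≈ 0.1032

Substitute s = j2: numerator = 24 + j8, denominator = 136 + j204.
|H(j2)| = |24 + j8| / |136 + j204| = 25.298 / 245.18 ≈ 0.1032.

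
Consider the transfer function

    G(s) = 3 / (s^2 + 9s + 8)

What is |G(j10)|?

|G(j10)| ≈ 0.02331

Substitute s = j10: numerator = 3, denominator = -92 + j90.
|G(j10)| = |3| / |-92 + j90| = 3 / 128.70 ≈ 0.02331.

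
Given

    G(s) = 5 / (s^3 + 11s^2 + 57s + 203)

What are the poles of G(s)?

s = -2 + 5j, -2 - 5j, -7

The poles are the roots of the denominator s^3 + 11s^2 + 57s + 203 = 0.
Trying s = -7: the polynomial evaluates to 0, so (s + 7) is a factor.
Dividing out leaves s^2 + 4s + 29 = 0.
The quadratic formula then gives s = -2 ± 5j.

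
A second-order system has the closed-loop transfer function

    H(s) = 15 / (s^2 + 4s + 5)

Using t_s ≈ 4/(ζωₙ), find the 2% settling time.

Comparing s^2 + 4s + 5 to s^2 + 2ζωₙs + ωₙ²: ωₙ = √5 ≈ 2.236 rad/s and ζ = 4/(2·√5) ≈ 0.8944.
ζωₙ = 4/2 = 2, so t_s ≈ 4/(ζωₙ) = 4/2 = 2 s.

t_s ≈ 2 s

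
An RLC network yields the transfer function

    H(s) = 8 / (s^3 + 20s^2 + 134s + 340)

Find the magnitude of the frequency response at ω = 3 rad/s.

Substitute s = j3: numerator = 8, denominator = 160 + j375.
|H(j3)| = |8| / |160 + j375| = 8 / 407.71 ≈ 0.01962.

|H(j3)| ≈ 0.01962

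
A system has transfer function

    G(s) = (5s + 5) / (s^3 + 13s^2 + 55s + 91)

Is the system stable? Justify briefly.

stable

The denominator s^3 + 13s^2 + 55s + 91 factors as (s^2 + 6s + 13)(s + 7), giving poles at s = -3 ± 2j, -7.
Since all poles lie strictly in the left half-plane, the system is stable.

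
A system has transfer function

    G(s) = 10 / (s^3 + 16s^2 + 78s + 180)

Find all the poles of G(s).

s = -3 + 3j, -3 - 3j, -10

The poles are the roots of the denominator s^3 + 16s^2 + 78s + 180 = 0.
Trying s = -10: the polynomial evaluates to 0, so (s + 10) is a factor.
Dividing out leaves s^2 + 6s + 18 = 0.
The quadratic formula then gives s = -3 ± 3j.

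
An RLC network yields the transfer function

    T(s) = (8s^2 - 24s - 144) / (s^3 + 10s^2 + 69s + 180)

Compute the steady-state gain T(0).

T(0) = -4/5 ≈ -0.8000

Set s = 0: T(0) = (-144) / (180) = -4/5.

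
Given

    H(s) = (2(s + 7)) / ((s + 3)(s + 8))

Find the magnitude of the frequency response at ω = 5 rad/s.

Substitute s = j5: numerator = 14 + j10, denominator = -1 + j55.
|H(j5)| = |14 + j10| / |-1 + j55| = 17.205 / 55.009 ≈ 0.3128.

|H(j5)| ≈ 0.3128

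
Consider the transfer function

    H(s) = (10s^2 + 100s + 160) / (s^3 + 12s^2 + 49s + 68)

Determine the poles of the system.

s = -4 ± j, -4

The poles are the roots of the denominator s^3 + 12s^2 + 49s + 68 = 0.
Trying s = -4: the polynomial evaluates to 0, so (s + 4) is a factor.
Dividing out leaves s^2 + 8s + 17 = 0.
The quadratic formula then gives s = -4 ± 1j.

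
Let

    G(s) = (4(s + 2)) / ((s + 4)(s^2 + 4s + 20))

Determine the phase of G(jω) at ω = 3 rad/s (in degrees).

At s = j3: numerator = 8 + j12, denominator = 8 + j81.
∠G = ∠num − ∠den = 56.310° − (84.359°) = -28.05°.

∠G(j3) ≈ -28.05°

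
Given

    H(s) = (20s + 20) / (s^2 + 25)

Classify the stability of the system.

The denominator s^2 + 25 factors as (s^2 + 25), giving poles at s = ±5j.
Since the simple pole(s) at s = ±5j lie on the jω-axis with none in the right half-plane, the system is marginally stable.

marginally stable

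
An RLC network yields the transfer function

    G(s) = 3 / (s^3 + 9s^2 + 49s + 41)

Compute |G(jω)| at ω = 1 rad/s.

Substitute s = j1: numerator = 3, denominator = 32 + j48.
|G(j1)| = |3| / |32 + j48| = 3 / 57.689 ≈ 0.05200.

|G(j1)| ≈ 0.05200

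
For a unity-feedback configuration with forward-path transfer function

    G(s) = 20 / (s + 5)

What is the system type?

The denominator has no factor of s at the origin — no free integrator — so this is a Type 0 system.

Type 0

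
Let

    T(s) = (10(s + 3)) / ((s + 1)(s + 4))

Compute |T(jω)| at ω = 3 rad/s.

Substitute s = j3: numerator = 30 + j30, denominator = -5 + j15.
|T(j3)| = |30 + j30| / |-5 + j15| = 42.426 / 15.811 ≈ 2.683.

|T(j3)| ≈ 2.683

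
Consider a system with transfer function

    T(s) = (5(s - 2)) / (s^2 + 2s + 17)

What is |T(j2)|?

|T(j2)| ≈ 1.040

Substitute s = j2: numerator = -10 + j10, denominator = 13 + j4.
|T(j2)| = |-10 + j10| / |13 + j4| = 14.142 / 13.601 ≈ 1.040.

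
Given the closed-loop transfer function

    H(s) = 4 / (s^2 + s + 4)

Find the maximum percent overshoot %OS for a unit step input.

%OS ≈ 44.4%

Comparing s^2 + s + 4 to s^2 + 2ζωₙs + ωₙ²: ωₙ = 2 rad/s and ζ = 1/(2·2) = 0.25.
%OS = 100·exp(−πζ/√(1−ζ²)) = 100·exp(−π·0.25/√(1−0.25²)) ≈ 44.4%.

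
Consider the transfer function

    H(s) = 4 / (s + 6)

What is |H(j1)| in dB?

Substitute s = j1: numerator = 4, denominator = 6 + j1.
|H(j1)| = |4| / |6 + j1| = 4 / 6.0828 ≈ 0.6576.
In decibels: 20·log₁₀(0.6576) ≈ -3.64 dB.

|H(j1)|_dB ≈ -3.64 dB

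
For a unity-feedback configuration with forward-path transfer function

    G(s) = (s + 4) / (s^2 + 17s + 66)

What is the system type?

The denominator has no factor of s at the origin — no free integrator — so this is a Type 0 system.

Type 0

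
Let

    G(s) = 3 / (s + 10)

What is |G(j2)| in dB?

Substitute s = j2: numerator = 3, denominator = 10 + j2.
|G(j2)| = |3| / |10 + j2| = 3 / 10.198 ≈ 0.2942.
In decibels: 20·log₁₀(0.2942) ≈ -10.6 dB.

|G(j2)|_dB ≈ -10.6 dB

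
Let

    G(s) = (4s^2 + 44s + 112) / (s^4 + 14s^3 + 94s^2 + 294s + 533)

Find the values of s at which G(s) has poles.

s = -2 ± 3j, -5 ± 4j

The poles are the roots of the denominator s^4 + 14s^3 + 94s^2 + 294s + 533 = 0.
No real roots exist; factor into two real quadratics: (s^2 + 4s + 13)(s^2 + 10s + 41) = 0.
Each quadratic gives a conjugate pair via the quadratic formula.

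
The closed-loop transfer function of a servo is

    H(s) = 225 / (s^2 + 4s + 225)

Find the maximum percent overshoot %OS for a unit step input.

%OS ≈ 65.5%

Comparing s^2 + 4s + 225 to s^2 + 2ζωₙs + ωₙ²: ωₙ = 15 rad/s and ζ = 4/(2·15) ≈ 0.1333.
%OS = 100·exp(−πζ/√(1−ζ²)) = 100·exp(−π·0.1333/√(1−0.1333²)) ≈ 65.5%.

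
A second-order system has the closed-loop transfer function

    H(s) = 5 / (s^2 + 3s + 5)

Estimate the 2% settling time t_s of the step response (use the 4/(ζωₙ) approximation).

t_s ≈ 2.667 s

Comparing s^2 + 3s + 5 to s^2 + 2ζωₙs + ωₙ²: ωₙ = √5 ≈ 2.236 rad/s and ζ = 3/(2·√5) ≈ 0.6708.
ζωₙ = 3/2 = 1.5, so t_s ≈ 4/(ζωₙ) = 4/1.5 ≈ 2.667 s.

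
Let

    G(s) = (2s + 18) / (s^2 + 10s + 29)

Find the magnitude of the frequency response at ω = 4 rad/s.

|G(j4)| ≈ 0.4683

Substitute s = j4: numerator = 18 + j8, denominator = 13 + j40.
|G(j4)| = |18 + j8| / |13 + j40| = 19.698 / 42.059 ≈ 0.4683.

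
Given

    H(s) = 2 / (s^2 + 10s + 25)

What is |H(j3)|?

|H(j3)| ≈ 0.05882

Substitute s = j3: numerator = 2, denominator = 16 + j30.
|H(j3)| = |2| / |16 + j30| = 2 / 34 ≈ 0.05882.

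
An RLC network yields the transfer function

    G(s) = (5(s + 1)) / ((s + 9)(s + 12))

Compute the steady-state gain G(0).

At s = 0 each factor (s + a) contributes a and each (s^2 + bs + c) contributes c.
G(0) = 5·(1) / ((9) · (12)) = 5/108 = 5/108.

G(0) = 5/108 ≈ 0.04630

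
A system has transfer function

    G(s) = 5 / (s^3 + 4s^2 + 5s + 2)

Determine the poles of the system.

The poles are the roots of the denominator s^3 + 4s^2 + 5s + 2 = 0.
Trying s = -1: the polynomial evaluates to 0, so (s + 1) is a factor.
Dividing out leaves s^2 + 3s + 2 = 0.
Factoring the quadratic: (s + 2)(s + 1) = 0.

s = -1, -2, -1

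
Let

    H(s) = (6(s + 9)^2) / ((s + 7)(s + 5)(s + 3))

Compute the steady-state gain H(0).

H(0) = 162/35 ≈ 4.629

At s = 0 each factor (s + a) contributes a and each (s^2 + bs + c) contributes c.
H(0) = 6·(9) · (9) / ((7) · (5) · (3)) = 486/105 = 162/35.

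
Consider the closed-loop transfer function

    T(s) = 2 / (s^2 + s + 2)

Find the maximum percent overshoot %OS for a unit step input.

%OS ≈ 30.5%

Comparing s^2 + s + 2 to s^2 + 2ζωₙs + ωₙ²: ωₙ = √2 ≈ 1.414 rad/s and ζ = 1/(2·√2) ≈ 0.3536.
%OS = 100·exp(−πζ/√(1−ζ²)) = 100·exp(−π·0.3536/√(1−0.3536²)) ≈ 30.5%.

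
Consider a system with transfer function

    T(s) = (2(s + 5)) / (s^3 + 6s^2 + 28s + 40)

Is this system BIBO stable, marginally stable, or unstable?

The denominator s^3 + 6s^2 + 28s + 40 factors as (s + 2)(s^2 + 4s + 20), giving poles at s = -2, -2 + 4j, -2 - 4j.
Since all poles lie strictly in the left half-plane, the system is stable.

stable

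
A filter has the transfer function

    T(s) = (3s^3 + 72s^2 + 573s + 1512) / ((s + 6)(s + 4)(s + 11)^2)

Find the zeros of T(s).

Set the numerator to zero: 3s^3 + 72s^2 + 573s + 1512 = 0, i.e. 3·(s^3 + 24s^2 + 191s + 504) = 0.
Factoring: (s + 8)(s + 9)(s + 7) = 0.

s = -8, -9, -7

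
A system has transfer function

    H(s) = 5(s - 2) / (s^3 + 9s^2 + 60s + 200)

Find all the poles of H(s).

s = -2 + 6j, -2 - 6j, -5

The poles are the roots of the denominator s^3 + 9s^2 + 60s + 200 = 0.
Trying s = -5: the polynomial evaluates to 0, so (s + 5) is a factor.
Dividing out leaves s^2 + 4s + 40 = 0.
The quadratic formula then gives s = -2 ± 6j.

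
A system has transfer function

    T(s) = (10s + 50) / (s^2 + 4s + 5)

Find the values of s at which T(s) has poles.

The poles are the roots of the denominator s^2 + 4s + 5 = 0.
Using the quadratic formula: s = (-4 ± √(-4))/2 = -2 ± 1j.

s = -2 + j, -2 - j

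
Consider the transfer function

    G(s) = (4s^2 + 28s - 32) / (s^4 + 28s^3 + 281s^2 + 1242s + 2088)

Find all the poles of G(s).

The poles are the roots of the denominator s^4 + 28s^3 + 281s^2 + 1242s + 2088 = 0.
Trying s = -6: the polynomial evaluates to 0, so (s + 6) is a factor.
Dividing out leaves s^3 + 22s^2 + 149s + 348 = 0.
This factors further as (s + 12)(s^2 + 10s + 29) = 0.

s = -6, -12, -5 + 2j, -5 - 2j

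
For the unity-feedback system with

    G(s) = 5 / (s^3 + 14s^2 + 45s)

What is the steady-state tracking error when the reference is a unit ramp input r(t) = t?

G(s) has one pole at the origin.
This is a Type 1 system. Kv = lim_{s→0} s·G(s) = 5/45 = 1/9.
e_ss = 1/Kv = 1/(1/9) = 9.

e_ss = 9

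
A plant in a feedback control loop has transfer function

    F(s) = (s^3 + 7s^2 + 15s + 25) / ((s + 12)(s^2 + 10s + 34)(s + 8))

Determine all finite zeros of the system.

s = -1 + 2j, -1 - 2j, -5

Set the numerator to zero: s^3 + 7s^2 + 15s + 25 = 0.
Factoring: (s^2 + 2s + 5)(s + 5) = 0.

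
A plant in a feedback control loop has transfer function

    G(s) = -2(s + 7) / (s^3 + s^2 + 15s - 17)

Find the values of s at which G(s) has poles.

The poles are the roots of the denominator s^3 + s^2 + 15s - 17 = 0.
Trying s = 1: the polynomial evaluates to 0, so (s - 1) is a factor.
Dividing out leaves s^2 + 2s + 17 = 0.
The quadratic formula then gives s = -1 ± 4j.

s = -1 ± 4j, 1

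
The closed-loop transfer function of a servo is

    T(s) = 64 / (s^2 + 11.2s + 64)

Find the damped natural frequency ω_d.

ω_d ≈ 5.713 rad/s

Comparing s^2 + 11.2s + 64 to s^2 + 2ζωₙs + ωₙ²: ωₙ = 8 rad/s and ζ = 11.2/(2·8) = 0.7.
ζωₙ = 11.2/2 = 5.6, so ω_d = ωₙ√(1−ζ²) = √(ωₙ² − (ζωₙ)²) = √(64 − 5.6²) = √32.64 ≈ 5.713 rad/s.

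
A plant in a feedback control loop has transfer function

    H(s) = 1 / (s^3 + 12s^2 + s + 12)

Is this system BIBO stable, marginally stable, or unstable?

marginally stable

The denominator s^3 + 12s^2 + s + 12 factors as (s^2 + 1)(s + 12), giving poles at s = ±j, -12.
Since the simple pole(s) at s = ±j lie on the jω-axis with none in the right half-plane, the system is marginally stable.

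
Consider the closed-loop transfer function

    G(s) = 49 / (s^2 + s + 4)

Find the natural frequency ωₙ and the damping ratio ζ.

ωₙ = 2 rad/s, ζ = 0.25

Compare the denominator to the standard form s^2 + 2ζωₙs + ωₙ².
ωₙ² = 4, so ωₙ = 2 rad/s.
2ζωₙ = 1, so ζ = 1/(2·2) = 0.25.
With ζ = 0.25 the response is underdamped.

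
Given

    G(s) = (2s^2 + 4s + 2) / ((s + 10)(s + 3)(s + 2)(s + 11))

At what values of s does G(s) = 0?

Set the numerator to zero: 2s^2 + 4s + 2 = 0, i.e. 2·(s^2 + 2s + 1) = 0.
Factoring: (s + 1)^2 = 0.

s = -1, -1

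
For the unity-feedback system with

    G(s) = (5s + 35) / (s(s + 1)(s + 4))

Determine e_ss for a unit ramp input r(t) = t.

G(s) has one pole at the origin.
This is a Type 1 system. Kv = lim_{s→0} s·G(s) = 35/4.
e_ss = 1/Kv = 1/(35/4) = 4/35 ≈ 0.1143.

e_ss = 0.1143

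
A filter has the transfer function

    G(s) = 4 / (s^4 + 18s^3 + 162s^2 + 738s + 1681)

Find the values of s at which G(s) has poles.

The poles are the roots of the denominator s^4 + 18s^3 + 162s^2 + 738s + 1681 = 0.
No real roots exist; factor into two real quadratics: (s^2 + 8s + 41)(s^2 + 10s + 41) = 0.
Each quadratic gives a conjugate pair via the quadratic formula.

s = -4 ± 5j, -5 ± 4j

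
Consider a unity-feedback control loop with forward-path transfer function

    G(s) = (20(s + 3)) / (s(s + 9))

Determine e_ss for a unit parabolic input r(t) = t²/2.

e_ss = ∞

G(s) has one pole at the origin.
This is a Type 1 system; Ka = lim_{s→0} s^2·G(s) = 0, so the steady-state error for a parabola input is infinite.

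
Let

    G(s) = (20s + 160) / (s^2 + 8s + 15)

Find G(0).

G(0) = 32/3 ≈ 10.67

Set s = 0: G(0) = (160) / (15) = 32/3.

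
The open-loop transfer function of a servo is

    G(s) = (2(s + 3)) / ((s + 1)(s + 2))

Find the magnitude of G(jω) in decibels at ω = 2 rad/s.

|G(j2)|_dB ≈ 1.14 dB

Substitute s = j2: numerator = 6 + j4, denominator = -2 + j6.
|G(j2)| = |6 + j4| / |-2 + j6| = 7.2111 / 6.3246 ≈ 1.140.
In decibels: 20·log₁₀(1.140) ≈ 1.14 dB.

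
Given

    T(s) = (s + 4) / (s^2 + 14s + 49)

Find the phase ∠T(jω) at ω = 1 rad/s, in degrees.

∠T(j1) ≈ -2.224°

At s = j1: numerator = 4 + j1, denominator = 48 + j14.
∠T = ∠num − ∠den = 14.036° − (16.260°) = -2.224°.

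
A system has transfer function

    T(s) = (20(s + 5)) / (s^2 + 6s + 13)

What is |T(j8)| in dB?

|T(j8)|_dB ≈ 8.61 dB

Substitute s = j8: numerator = 100 + j160, denominator = -51 + j48.
|T(j8)| = |100 + j160| / |-51 + j48| = 188.68 / 70.036 ≈ 2.694.
In decibels: 20·log₁₀(2.694) ≈ 8.61 dB.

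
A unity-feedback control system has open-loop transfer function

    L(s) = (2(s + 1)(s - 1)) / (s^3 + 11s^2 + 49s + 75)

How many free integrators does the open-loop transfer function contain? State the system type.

Type 0

The denominator has no factor of s at the origin — no free integrator — so this is a Type 0 system.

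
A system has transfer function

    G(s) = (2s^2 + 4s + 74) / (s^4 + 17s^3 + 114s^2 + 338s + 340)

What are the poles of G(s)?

s = -5 ± 3j, -2, -5

The poles are the roots of the denominator s^4 + 17s^3 + 114s^2 + 338s + 340 = 0.
Trying s = -2: the polynomial evaluates to 0, so (s + 2) is a factor.
Dividing out leaves s^3 + 15s^2 + 84s + 170 = 0.
This factors further as (s^2 + 10s + 34)(s + 5) = 0.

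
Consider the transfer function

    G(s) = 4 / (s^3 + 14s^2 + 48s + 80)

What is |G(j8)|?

|G(j8)| ≈ 0.004843

Substitute s = j8: numerator = 4, denominator = -816 - j128.
|G(j8)| = |4| / |-816 - j128| = 4 / 825.98 ≈ 0.004843.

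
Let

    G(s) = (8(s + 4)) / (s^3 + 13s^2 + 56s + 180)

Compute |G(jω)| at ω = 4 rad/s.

|G(j4)| ≈ 0.2786

Substitute s = j4: numerator = 32 + j32, denominator = -28 + j160.
|G(j4)| = |32 + j32| / |-28 + j160| = 45.255 / 162.43 ≈ 0.2786.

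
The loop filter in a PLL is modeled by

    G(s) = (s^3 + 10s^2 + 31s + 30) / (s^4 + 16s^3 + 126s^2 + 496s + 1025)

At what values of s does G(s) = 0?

s = -5, -2, -3

Set the numerator to zero: s^3 + 10s^2 + 31s + 30 = 0.
Factoring: (s + 5)(s + 2)(s + 3) = 0.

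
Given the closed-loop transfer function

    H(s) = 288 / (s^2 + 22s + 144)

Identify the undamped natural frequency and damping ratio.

Compare the denominator to the standard form s^2 + 2ζωₙs + ωₙ².
ωₙ² = 144, so ωₙ = 12 rad/s.
2ζωₙ = 22, so ζ = 22/(2·12) ≈ 0.9167.

ωₙ = 12 rad/s, ζ ≈ 0.9167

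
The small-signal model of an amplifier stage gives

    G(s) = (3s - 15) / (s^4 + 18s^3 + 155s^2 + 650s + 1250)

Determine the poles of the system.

The poles are the roots of the denominator s^4 + 18s^3 + 155s^2 + 650s + 1250 = 0.
No real roots exist; factor into two real quadratics: (s^2 + 8s + 25)(s^2 + 10s + 50) = 0.
Each quadratic gives a conjugate pair via the quadratic formula.

s = -4 ± 3j, -5 ± 5j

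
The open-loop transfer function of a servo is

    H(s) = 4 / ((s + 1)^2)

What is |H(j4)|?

Substitute s = j4: numerator = 4, denominator = -15 + j8.
|H(j4)| = |4| / |-15 + j8| = 4 / 17 ≈ 0.2353.

|H(j4)| ≈ 0.2353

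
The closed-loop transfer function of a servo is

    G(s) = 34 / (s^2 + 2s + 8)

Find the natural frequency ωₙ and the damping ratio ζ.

ωₙ ≈ 2.828 rad/s, ζ ≈ 0.3536

Compare the denominator to the standard form s^2 + 2ζωₙs + ωₙ².
ωₙ² = 8, so ωₙ = √8 ≈ 2.828 rad/s.
2ζωₙ = 2, so ζ = 2/(2·√8) ≈ 0.3536.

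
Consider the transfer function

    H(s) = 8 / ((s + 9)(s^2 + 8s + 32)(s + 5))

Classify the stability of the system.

The poles can be read from the denominator factors: s = -9, -4 ± 4j, -5.
Since all poles lie strictly in the left half-plane, the system is stable.

stable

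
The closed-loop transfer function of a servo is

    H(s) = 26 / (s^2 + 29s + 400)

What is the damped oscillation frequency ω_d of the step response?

Comparing s^2 + 29s + 400 to s^2 + 2ζωₙs + ωₙ²: ωₙ = 20 rad/s and ζ = 29/(2·20) = 0.725.
ζωₙ = 29/2 = 14.5, so ω_d = ωₙ√(1−ζ²) = √(ωₙ² − (ζωₙ)²) = √(400 − 14.5²) = √189.75 ≈ 13.77 rad/s.

ω_d ≈ 13.77 rad/s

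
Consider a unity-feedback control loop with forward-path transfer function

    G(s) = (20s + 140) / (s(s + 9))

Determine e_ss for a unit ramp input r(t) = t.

e_ss = 0.06429

G(s) has one pole at the origin.
This is a Type 1 system. Kv = lim_{s→0} s·G(s) = 140/9.
e_ss = 1/Kv = 1/(140/9) = 9/140 ≈ 0.06429.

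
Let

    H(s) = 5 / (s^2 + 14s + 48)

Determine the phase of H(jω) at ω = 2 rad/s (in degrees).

At s = j2: numerator = 5, denominator = 44 + j28.
∠H = ∠num − ∠den = 0° − (32.471°) = -32.47°.

∠H(j2) ≈ -32.47°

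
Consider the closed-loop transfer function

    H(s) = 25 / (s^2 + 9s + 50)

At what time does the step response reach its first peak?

Comparing s^2 + 9s + 50 to s^2 + 2ζωₙs + ωₙ²: ωₙ = √50 ≈ 7.071 rad/s and ζ = 9/(2·√50) ≈ 0.6364.
ζωₙ = 9/2 = 4.5, so ω_d = ωₙ√(1−ζ²) = √(ωₙ² − (ζωₙ)²) = √(50 − 4.5²) = √29.75 ≈ 5.454 rad/s.
t_p = π/ω_d = π/5.454 ≈ 0.5760 s.

t_p ≈ 0.5760 s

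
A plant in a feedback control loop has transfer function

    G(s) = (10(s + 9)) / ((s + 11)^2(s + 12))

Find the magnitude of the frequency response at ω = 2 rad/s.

Substitute s = j2: numerator = 90 + j20, denominator = 1316 + j762.
|G(j2)| = |90 + j20| / |1316 + j762| = 92.195 / 1520.7 ≈ 0.06063.

|G(j2)| ≈ 0.06063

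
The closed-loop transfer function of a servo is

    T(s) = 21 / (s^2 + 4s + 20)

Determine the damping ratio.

ζ ≈ 0.4472

Compare the denominator to the standard form s^2 + 2ζωₙs + ωₙ².
ωₙ² = 20, so ωₙ = √20 ≈ 4.472 rad/s.
2ζωₙ = 4, so ζ = 4/(2·√20) ≈ 0.4472.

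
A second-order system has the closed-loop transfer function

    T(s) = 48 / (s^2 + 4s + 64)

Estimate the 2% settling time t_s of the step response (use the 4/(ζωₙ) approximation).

t_s ≈ 2 s

Comparing s^2 + 4s + 64 to s^2 + 2ζωₙs + ωₙ²: ωₙ = 8 rad/s and ζ = 4/(2·8) = 0.25.
ζωₙ = 4/2 = 2, so t_s ≈ 4/(ζωₙ) = 4/2 = 2 s.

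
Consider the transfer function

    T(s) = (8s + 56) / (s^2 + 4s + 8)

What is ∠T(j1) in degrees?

∠T(j1) ≈ -21.61°

At s = j1: numerator = 56 + j8, denominator = 7 + j4.
∠T = ∠num − ∠den = 8.1301° − (29.745°) = -21.61°.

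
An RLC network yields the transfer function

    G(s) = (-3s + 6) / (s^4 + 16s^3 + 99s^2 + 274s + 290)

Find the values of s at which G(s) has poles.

The poles are the roots of the denominator s^4 + 16s^3 + 99s^2 + 274s + 290 = 0.
No real roots exist; factor into two real quadratics: (s^2 + 10s + 29)(s^2 + 6s + 10) = 0.
Each quadratic gives a conjugate pair via the quadratic formula.

s = -5 ± 2j, -3 ± j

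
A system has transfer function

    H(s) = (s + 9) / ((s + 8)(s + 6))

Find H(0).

H(0) = 3/16 ≈ 0.1875

At s = 0 each factor (s + a) contributes a and each (s^2 + bs + c) contributes c.
H(0) = 1·(9) / ((8) · (6)) = 9/48 = 3/16.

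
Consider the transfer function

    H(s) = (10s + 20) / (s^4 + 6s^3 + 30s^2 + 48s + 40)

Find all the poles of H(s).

s = -2 + 4j, -2 - 4j, -1 + j, -1 - j

The poles are the roots of the denominator s^4 + 6s^3 + 30s^2 + 48s + 40 = 0.
No real roots exist; factor into two real quadratics: (s^2 + 4s + 20)(s^2 + 2s + 2) = 0.
Each quadratic gives a conjugate pair via the quadratic formula.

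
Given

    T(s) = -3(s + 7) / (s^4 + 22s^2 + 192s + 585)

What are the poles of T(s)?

The poles are the roots of the denominator s^4 + 22s^2 + 192s + 585 = 0.
No real roots exist; factor into two real quadratics: (s^2 - 6s + 45)(s^2 + 6s + 13) = 0.
Each quadratic gives a conjugate pair via the quadratic formula.

s = 3 + 6j, 3 - 6j, -3 + 2j, -3 - 2j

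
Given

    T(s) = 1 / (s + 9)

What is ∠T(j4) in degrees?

At s = j4: numerator = 1, denominator = 9 + j4.
∠T = ∠num − ∠den = 0° − (23.962°) = -23.96°.

∠T(j4) ≈ -23.96°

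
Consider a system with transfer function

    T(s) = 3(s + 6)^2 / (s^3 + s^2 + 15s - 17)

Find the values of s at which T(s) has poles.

The poles are the roots of the denominator s^3 + s^2 + 15s - 17 = 0.
Trying s = 1: the polynomial evaluates to 0, so (s - 1) is a factor.
Dividing out leaves s^2 + 2s + 17 = 0.
The quadratic formula then gives s = -1 ± 4j.

s = -1 + 4j, -1 - 4j, 1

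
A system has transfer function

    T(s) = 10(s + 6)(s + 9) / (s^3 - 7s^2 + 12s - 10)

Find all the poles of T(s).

s = 1 ± j, 5

The poles are the roots of the denominator s^3 - 7s^2 + 12s - 10 = 0.
Trying s = 5: the polynomial evaluates to 0, so (s - 5) is a factor.
Dividing out leaves s^2 - 2s + 2 = 0.
The quadratic formula then gives s = 1 ± 1j.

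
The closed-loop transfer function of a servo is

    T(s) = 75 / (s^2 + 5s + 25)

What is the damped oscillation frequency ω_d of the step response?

ω_d ≈ 4.330 rad/s

Comparing s^2 + 5s + 25 to s^2 + 2ζωₙs + ωₙ²: ωₙ = 5 rad/s and ζ = 5/(2·5) = 0.5.
ζωₙ = 5/2 = 2.5, so ω_d = ωₙ√(1−ζ²) = √(ωₙ² − (ζωₙ)²) = √(25 − 2.5²) = √18.75 ≈ 4.330 rad/s.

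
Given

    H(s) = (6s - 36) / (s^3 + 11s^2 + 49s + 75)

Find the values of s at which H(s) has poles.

The poles are the roots of the denominator s^3 + 11s^2 + 49s + 75 = 0.
Trying s = -3: the polynomial evaluates to 0, so (s + 3) is a factor.
Dividing out leaves s^2 + 8s + 25 = 0.
The quadratic formula then gives s = -4 ± 3j.

s = -4 ± 3j, -3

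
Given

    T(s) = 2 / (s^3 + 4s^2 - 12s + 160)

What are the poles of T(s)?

s = -8, 2 ± 4j

The poles are the roots of the denominator s^3 + 4s^2 - 12s + 160 = 0.
Trying s = -8: the polynomial evaluates to 0, so (s + 8) is a factor.
Dividing out leaves s^2 - 4s + 20 = 0.
The quadratic formula then gives s = 2 ± 4j.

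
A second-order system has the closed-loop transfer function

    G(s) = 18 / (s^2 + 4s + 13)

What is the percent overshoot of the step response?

Comparing s^2 + 4s + 13 to s^2 + 2ζωₙs + ωₙ²: ωₙ = √13 ≈ 3.606 rad/s and ζ = 4/(2·√13) ≈ 0.5547.
%OS = 100·exp(−πζ/√(1−ζ²)) = 100·exp(−π·0.5547/√(1−0.5547²)) ≈ 12.3%.

%OS ≈ 12.3%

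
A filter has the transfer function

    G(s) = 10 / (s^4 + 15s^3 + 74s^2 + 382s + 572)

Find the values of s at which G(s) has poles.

s = -1 ± 5j, -2, -11

The poles are the roots of the denominator s^4 + 15s^3 + 74s^2 + 382s + 572 = 0.
Trying s = -2: the polynomial evaluates to 0, so (s + 2) is a factor.
Dividing out leaves s^3 + 13s^2 + 48s + 286 = 0.
This factors further as (s^2 + 2s + 26)(s + 11) = 0.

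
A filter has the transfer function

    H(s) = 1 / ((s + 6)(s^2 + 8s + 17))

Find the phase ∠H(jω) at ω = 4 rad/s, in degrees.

At s = j4: numerator = 1, denominator = -122 + j196.
∠H = ∠num − ∠den = 0° − (121.90°) = -121.9°.

∠H(j4) ≈ -121.9°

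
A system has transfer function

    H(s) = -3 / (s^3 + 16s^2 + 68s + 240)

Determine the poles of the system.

The poles are the roots of the denominator s^3 + 16s^2 + 68s + 240 = 0.
Trying s = -12: the polynomial evaluates to 0, so (s + 12) is a factor.
Dividing out leaves s^2 + 4s + 20 = 0.
The quadratic formula then gives s = -2 ± 4j.

s = -2 + 4j, -2 - 4j, -12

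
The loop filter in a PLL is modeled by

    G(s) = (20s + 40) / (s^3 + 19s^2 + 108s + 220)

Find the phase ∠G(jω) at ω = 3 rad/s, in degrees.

At s = j3: numerator = 40 + j60, denominator = 49 + j297.
∠G = ∠num − ∠den = 56.310° − (80.632°) = -24.32°.

∠G(j3) ≈ -24.32°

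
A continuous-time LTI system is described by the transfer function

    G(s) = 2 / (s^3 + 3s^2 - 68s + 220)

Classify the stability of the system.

The denominator s^3 + 3s^2 - 68s + 220 factors as (s + 11)(s^2 - 8s + 20), giving poles at s = -11, 4 + 2j, 4 - 2j.
Since the pole(s) at s = 4 + 2j, 4 - 2j lie in the right half-plane, the system is unstable.

unstable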